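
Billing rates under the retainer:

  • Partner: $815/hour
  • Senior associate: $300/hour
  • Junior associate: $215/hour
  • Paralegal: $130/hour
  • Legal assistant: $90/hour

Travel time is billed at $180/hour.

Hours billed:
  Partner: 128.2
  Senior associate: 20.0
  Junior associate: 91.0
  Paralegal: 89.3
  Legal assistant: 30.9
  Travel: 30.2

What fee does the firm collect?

$149,874.00

Partner: 128.2 × $815 = $104,483.00
Senior associate: 20.0 × $300 = $6,000.00
Junior associate: 91.0 × $215 = $19,565.00
Paralegal: 89.3 × $130 = $11,609.00
Legal assistant: 30.9 × $90 = $2,781.00
Subtotal: $104,483.00 + $6,000.00 + $19,565.00 + $11,609.00 + $2,781.00 = $144,438.00
Travel: 30.2 × $180 = $5,436.00
Total: $144,438.00 + $5,436.00 = $149,874.00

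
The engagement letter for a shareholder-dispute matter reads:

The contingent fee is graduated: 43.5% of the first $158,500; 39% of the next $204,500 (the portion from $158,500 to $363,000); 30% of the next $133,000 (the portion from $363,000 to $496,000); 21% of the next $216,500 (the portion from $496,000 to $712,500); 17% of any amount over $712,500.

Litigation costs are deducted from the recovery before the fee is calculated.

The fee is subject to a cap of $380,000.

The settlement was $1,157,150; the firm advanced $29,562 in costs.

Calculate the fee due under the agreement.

$304,632.46

Fee base (net of costs): $1,157,150 − $29,562 = $1,127,588
First $158,500 at 43.5% = $68,947.50
Next $204,500 at 39% = $79,755.00
Next $133,000 at 30% = $39,900.00
Next $216,500 at 21% = $45,465.00
Remaining $415,088 at 17% = $70,564.96
Fee: $68,947.50 + $79,755.00 + $39,900.00 + $45,465.00 + $70,564.96 = $304,632.46
$304,632.46 is under the $380,000 cap.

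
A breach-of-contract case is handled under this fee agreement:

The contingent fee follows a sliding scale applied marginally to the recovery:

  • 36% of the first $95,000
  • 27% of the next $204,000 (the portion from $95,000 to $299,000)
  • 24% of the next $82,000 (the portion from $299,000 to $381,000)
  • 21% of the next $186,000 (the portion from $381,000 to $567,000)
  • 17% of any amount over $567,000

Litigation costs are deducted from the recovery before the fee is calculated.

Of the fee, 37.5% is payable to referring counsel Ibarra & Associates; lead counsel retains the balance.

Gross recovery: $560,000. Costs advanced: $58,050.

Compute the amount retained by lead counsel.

Fee base (net of costs): $560,000 − $58,050 = $501,950
First $95,000 at 36% = $34,200.00
Next $204,000 at 27% = $55,080.00
Next $82,000 at 24% = $19,680.00
Remaining $120,950 at 21% = $25,399.50
Fee: $34,200.00 + $55,080.00 + $19,680.00 + $25,399.50 = $134,359.50
Referral share: 37.5% of $134,359.50 = $50,384.81; lead counsel retains $134,359.50 − $50,384.81 = $83,974.69.

$83,974.69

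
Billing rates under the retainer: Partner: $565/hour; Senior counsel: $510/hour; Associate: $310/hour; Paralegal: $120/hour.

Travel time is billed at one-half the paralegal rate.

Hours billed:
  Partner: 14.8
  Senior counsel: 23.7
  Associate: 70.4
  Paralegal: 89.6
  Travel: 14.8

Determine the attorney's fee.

Partner: 14.8 × $565 = $8,362.00
Senior counsel: 23.7 × $510 = $12,087.00
Associate: 70.4 × $310 = $21,824.00
Paralegal: 89.6 × $120 = $10,752.00
Subtotal: $8,362.00 + $12,087.00 + $21,824.00 + $10,752.00 = $53,025.00
Travel: 14.8 × ($120 ÷ 2) = 14.8 × $60.00 = $888.00
Total: $53,025.00 + $888.00 = $53,913.00

$53,913.00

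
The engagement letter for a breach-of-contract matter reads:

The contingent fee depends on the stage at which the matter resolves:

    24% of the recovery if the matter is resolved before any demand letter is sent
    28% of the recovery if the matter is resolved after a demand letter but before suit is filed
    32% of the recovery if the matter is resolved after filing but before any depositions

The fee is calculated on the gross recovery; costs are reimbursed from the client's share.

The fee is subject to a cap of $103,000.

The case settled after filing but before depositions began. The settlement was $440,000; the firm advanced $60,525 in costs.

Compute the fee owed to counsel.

$103,000.00

Fee base is the gross recovery, $440,000; costs are reimbursed separately.
The matter settled after filing but before depositions began, so the 32% rate applies.
$440,000 × 32% = $140,800.00
$140,800.00 exceeds the $103,000 cap, so the fee is capped at $103,000.00.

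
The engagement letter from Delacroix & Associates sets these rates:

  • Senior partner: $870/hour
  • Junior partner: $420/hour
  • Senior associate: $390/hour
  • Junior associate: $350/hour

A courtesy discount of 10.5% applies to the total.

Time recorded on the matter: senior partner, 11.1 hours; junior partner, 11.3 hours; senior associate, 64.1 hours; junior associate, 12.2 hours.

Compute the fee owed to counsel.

Senior partner: 11.1 × $870 = $9,657.00
Junior partner: 11.3 × $420 = $4,746.00
Senior associate: 64.1 × $390 = $24,999.00
Junior associate: 12.2 × $350 = $4,270.00
Subtotal: $43,672.00
Less 10.5% discount: −$4,585.56
Total: $43,672.00 − $4,585.56 = $39,086.44

$39,086.44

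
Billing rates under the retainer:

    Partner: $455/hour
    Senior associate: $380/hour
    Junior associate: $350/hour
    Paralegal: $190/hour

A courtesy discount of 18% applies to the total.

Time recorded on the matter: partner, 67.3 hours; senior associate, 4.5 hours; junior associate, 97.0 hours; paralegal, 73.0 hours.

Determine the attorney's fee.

Partner: 67.3 × $455 = $30,621.50
Senior associate: 4.5 × $380 = $1,710.00
Junior associate: 97.0 × $350 = $33,950.00
Paralegal: 73.0 × $190 = $13,870.00
Subtotal: $80,151.50
Less 18% discount: −$14,427.27
Total: $80,151.50 − $14,427.27 = $65,724.23

$65,724.23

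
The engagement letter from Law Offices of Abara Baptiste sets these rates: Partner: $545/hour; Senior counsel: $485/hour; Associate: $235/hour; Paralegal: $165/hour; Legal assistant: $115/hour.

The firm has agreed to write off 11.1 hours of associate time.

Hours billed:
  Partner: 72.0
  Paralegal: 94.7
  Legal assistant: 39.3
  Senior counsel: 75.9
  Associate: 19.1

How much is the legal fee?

$98,076.50

Partner: 72.0 × $545 = $39,240.00
Senior counsel: 75.9 × $485 = $36,811.50
Associate: 19.1 × $235 = $4,488.50
Paralegal: 94.7 × $165 = $15,625.50
Legal assistant: 39.3 × $115 = $4,519.50
Subtotal: $100,685.00
Write-off: 11.1 × $235 = $2,608.50
Total: $100,685.00 − $2,608.50 = $98,076.50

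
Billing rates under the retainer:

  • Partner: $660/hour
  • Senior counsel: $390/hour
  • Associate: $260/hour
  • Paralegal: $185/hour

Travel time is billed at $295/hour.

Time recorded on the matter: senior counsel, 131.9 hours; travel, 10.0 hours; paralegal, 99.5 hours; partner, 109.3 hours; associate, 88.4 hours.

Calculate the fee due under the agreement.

$167,920.50

Partner: 109.3 × $660 = $72,138.00
Senior counsel: 131.9 × $390 = $51,441.00
Associate: 88.4 × $260 = $22,984.00
Paralegal: 99.5 × $185 = $18,407.50
Subtotal: $72,138.00 + $51,441.00 + $22,984.00 + $18,407.50 = $164,970.50
Travel: 10.0 × $295 = $2,950.00
Total: $164,970.50 + $2,950.00 = $167,920.50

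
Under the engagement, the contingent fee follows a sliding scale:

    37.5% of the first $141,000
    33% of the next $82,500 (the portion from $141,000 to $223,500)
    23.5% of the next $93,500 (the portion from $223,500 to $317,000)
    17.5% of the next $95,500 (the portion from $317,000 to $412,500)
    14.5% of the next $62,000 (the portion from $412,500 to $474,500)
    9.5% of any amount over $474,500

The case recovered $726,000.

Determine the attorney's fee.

First $141,000 at 37.5% = $52,875.00
Next $82,500 at 33% = $27,225.00
Next $93,500 at 23.5% = $21,972.50
Next $95,500 at 17.5% = $16,712.50
Next $62,000 at 14.5% = $8,990.00
Remaining $251,500 at 9.5% = $23,892.50
Fee: $52,875.00 + $27,225.00 + $21,972.50 + $16,712.50 + $8,990.00 + $23,892.50 = $151,667.50

$151,667.50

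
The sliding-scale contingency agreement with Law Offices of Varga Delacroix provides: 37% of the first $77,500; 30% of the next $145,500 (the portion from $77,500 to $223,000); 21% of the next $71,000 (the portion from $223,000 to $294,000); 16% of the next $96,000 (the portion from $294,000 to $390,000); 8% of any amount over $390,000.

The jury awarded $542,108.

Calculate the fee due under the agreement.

$114,763.64

First $77,500 at 37% = $28,675.00
Next $145,500 at 30% = $43,650.00
Next $71,000 at 21% = $14,910.00
Next $96,000 at 16% = $15,360.00
Remaining $152,108 at 8% = $12,168.64
Fee: $28,675.00 + $43,650.00 + $14,910.00 + $15,360.00 + $12,168.64 = $114,763.64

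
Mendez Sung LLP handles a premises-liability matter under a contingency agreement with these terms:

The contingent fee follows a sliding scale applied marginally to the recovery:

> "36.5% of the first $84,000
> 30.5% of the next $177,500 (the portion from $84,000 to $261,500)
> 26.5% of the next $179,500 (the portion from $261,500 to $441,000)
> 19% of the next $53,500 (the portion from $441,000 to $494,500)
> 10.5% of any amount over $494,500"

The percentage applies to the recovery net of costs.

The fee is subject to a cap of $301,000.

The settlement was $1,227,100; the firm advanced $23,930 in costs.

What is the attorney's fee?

Fee base (net of costs): $1,227,100 − $23,930 = $1,203,170
First $84,000 at 36.5% = $30,660.00
Next $177,500 at 30.5% = $54,137.50
Next $179,500 at 26.5% = $47,567.50
Next $53,500 at 19% = $10,165.00
Remaining $708,670 at 10.5% = $74,410.35
Fee: $30,660.00 + $54,137.50 + $47,567.50 + $10,165.00 + $74,410.35 = $216,940.35
$216,940.35 is under the $301,000 cap.

$216,940.35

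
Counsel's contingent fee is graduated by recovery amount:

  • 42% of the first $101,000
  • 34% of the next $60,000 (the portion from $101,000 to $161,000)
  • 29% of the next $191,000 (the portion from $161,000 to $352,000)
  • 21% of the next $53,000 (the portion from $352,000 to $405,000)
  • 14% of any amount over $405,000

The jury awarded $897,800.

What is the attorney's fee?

First $101,000 at 42% = $42,420.00
Next $60,000 at 34% = $20,400.00
Next $191,000 at 29% = $55,390.00
Next $53,000 at 21% = $11,130.00
Remaining $492,800 at 14% = $68,992.00
Fee: $42,420.00 + $20,400.00 + $55,390.00 + $11,130.00 + $68,992.00 = $198,332.00

$198,332.00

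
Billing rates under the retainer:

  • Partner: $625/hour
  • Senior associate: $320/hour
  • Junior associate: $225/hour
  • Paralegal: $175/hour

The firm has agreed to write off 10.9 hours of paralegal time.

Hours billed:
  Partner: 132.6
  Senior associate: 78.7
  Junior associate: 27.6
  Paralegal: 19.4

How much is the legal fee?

Partner: 132.6 × $625 = $82,875.00
Senior associate: 78.7 × $320 = $25,184.00
Junior associate: 27.6 × $225 = $6,210.00
Paralegal: 19.4 × $175 = $3,395.00
Subtotal: $117,664.00
Write-off: 10.9 × $175 = $1,907.50
Total: $117,664.00 − $1,907.50 = $115,756.50

$115,756.50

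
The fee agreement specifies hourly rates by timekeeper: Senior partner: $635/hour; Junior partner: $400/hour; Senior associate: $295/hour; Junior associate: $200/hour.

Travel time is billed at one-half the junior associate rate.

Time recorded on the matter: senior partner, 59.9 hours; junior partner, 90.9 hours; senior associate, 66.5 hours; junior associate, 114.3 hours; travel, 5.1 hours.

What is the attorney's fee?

$117,384.00

Senior partner: 59.9 × $635 = $38,036.50
Junior partner: 90.9 × $400 = $36,360.00
Senior associate: 66.5 × $295 = $19,617.50
Junior associate: 114.3 × $200 = $22,860.00
Subtotal: $38,036.50 + $36,360.00 + $19,617.50 + $22,860.00 = $116,874.00
Travel: 5.1 × ($200 ÷ 2) = 5.1 × $100.00 = $510.00
Total: $116,874.00 + $510.00 = $117,384.00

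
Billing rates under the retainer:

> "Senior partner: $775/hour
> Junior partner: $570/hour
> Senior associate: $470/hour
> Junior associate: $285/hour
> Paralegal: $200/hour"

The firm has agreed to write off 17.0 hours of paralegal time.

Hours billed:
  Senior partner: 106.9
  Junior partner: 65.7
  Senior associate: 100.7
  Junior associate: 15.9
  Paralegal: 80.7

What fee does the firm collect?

$184,897.00

Senior partner: 106.9 × $775 = $82,847.50
Junior partner: 65.7 × $570 = $37,449.00
Senior associate: 100.7 × $470 = $47,329.00
Junior associate: 15.9 × $285 = $4,531.50
Paralegal: 80.7 × $200 = $16,140.00
Subtotal: $188,297.00
Write-off: 17.0 × $200 = $3,400.00
Total: $188,297.00 − $3,400.00 = $184,897.00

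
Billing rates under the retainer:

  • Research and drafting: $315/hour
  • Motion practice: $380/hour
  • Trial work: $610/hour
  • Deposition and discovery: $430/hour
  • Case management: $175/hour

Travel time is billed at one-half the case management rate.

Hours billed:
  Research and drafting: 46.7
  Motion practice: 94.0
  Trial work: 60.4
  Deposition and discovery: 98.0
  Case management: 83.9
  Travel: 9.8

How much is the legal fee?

$144,954.50

Research and drafting: 46.7 × $315 = $14,710.50
Motion practice: 94.0 × $380 = $35,720.00
Trial work: 60.4 × $610 = $36,844.00
Deposition and discovery: 98.0 × $430 = $42,140.00
Case management: 83.9 × $175 = $14,682.50
Subtotal: $14,710.50 + $35,720.00 + $36,844.00 + $42,140.00 + $14,682.50 = $144,097.00
Travel: 9.8 × ($175 ÷ 2) = 9.8 × $87.50 = $857.50
Total: $144,097.00 + $857.50 = $144,954.50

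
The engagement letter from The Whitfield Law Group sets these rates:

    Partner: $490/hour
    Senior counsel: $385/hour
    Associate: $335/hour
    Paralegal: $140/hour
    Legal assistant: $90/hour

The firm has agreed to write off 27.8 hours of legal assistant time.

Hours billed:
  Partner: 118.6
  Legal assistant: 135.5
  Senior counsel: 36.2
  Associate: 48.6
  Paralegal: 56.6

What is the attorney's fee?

Partner: 118.6 × $490 = $58,114.00
Senior counsel: 36.2 × $385 = $13,937.00
Associate: 48.6 × $335 = $16,281.00
Paralegal: 56.6 × $140 = $7,924.00
Legal assistant: 135.5 × $90 = $12,195.00
Subtotal: $108,451.00
Write-off: 27.8 × $90 = $2,502.00
Total: $108,451.00 − $2,502.00 = $105,949.00

$105,949.00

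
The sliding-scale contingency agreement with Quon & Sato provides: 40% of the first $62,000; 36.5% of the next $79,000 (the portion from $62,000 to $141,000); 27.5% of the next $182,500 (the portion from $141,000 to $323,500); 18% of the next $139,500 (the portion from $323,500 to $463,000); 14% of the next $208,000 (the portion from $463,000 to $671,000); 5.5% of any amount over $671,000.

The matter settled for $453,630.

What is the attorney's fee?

First $62,000 at 40% = $24,800.00
Next $79,000 at 36.5% = $28,835.00
Next $182,500 at 27.5% = $50,187.50
Remaining $130,130 at 18% = $23,423.40
Fee: $24,800.00 + $28,835.00 + $50,187.50 + $23,423.40 = $127,245.90

$127,245.90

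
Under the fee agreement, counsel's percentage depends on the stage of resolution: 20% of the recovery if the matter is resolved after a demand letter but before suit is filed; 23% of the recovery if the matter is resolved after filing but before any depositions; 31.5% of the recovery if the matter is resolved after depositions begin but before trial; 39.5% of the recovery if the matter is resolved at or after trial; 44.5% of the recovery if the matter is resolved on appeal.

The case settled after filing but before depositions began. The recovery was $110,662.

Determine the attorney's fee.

$25,452.26

The matter settled after filing but before depositions began, so the 23% rate applies.
$110,662 × 23% = $25,452.26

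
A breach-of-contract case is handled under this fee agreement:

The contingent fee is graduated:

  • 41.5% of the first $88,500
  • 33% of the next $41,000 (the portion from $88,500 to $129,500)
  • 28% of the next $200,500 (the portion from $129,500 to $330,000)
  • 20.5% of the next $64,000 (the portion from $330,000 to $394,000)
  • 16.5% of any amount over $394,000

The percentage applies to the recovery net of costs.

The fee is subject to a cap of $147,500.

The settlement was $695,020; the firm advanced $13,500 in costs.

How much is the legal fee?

Fee base (net of costs): $695,020 − $13,500 = $681,520
First $88,500 at 41.5% = $36,727.50
Next $41,000 at 33% = $13,530.00
Next $200,500 at 28% = $56,140.00
Next $64,000 at 20.5% = $13,120.00
Remaining $287,520 at 16.5% = $47,440.80
Fee: $36,727.50 + $13,530.00 + $56,140.00 + $13,120.00 + $47,440.80 = $166,958.30
$166,958.30 exceeds the $147,500 cap, so the fee is capped at $147,500.00.

$147,500.00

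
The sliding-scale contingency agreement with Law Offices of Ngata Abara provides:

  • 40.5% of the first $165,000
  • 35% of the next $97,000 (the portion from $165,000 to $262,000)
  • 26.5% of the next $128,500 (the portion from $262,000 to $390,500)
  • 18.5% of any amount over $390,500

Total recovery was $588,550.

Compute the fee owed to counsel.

First $165,000 at 40.5% = $66,825.00
Next $97,000 at 35% = $33,950.00
Next $128,500 at 26.5% = $34,052.50
Remaining $198,050 at 18.5% = $36,639.25
Fee: $66,825.00 + $33,950.00 + $34,052.50 + $36,639.25 = $171,466.75

$171,466.75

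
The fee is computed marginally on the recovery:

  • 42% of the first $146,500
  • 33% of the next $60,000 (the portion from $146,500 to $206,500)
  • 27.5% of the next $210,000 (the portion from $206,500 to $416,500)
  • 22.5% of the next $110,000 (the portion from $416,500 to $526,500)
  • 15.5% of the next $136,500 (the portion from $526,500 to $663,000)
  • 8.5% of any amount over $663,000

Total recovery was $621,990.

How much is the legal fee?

First $146,500 at 42% = $61,530.00
Next $60,000 at 33% = $19,800.00
Next $210,000 at 27.5% = $57,750.00
Next $110,000 at 22.5% = $24,750.00
Remaining $95,490 at 15.5% = $14,800.95
Fee: $61,530.00 + $19,800.00 + $57,750.00 + $24,750.00 + $14,800.95 = $178,630.95

$178,630.95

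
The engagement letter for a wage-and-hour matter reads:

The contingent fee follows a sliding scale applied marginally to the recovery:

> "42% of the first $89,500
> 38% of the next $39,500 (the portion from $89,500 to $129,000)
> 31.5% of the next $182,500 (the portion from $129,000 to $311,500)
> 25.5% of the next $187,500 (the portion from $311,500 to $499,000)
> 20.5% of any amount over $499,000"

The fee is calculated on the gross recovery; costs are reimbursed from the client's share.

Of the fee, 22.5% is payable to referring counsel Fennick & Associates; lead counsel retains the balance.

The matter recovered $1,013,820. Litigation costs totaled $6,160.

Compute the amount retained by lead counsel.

$204,164.53

Fee base is the gross recovery, $1,013,820; costs are reimbursed separately.
First $89,500 at 42% = $37,590.00
Next $39,500 at 38% = $15,010.00
Next $182,500 at 31.5% = $57,487.50
Next $187,500 at 25.5% = $47,812.50
Remaining $514,820 at 20.5% = $105,538.10
Fee: $37,590.00 + $15,010.00 + $57,487.50 + $47,812.50 + $105,538.10 = $263,438.10
Referral share: 22.5% of $263,438.10 = $59,273.57; lead counsel retains $263,438.10 − $59,273.57 = $204,164.53.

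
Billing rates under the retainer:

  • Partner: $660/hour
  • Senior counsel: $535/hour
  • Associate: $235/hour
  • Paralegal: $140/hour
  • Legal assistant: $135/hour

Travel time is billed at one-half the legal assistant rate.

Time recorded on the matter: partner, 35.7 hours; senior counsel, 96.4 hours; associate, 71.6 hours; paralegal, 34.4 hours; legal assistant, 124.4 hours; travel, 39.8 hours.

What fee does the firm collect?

$116,258.50

Partner: 35.7 × $660 = $23,562.00
Senior counsel: 96.4 × $535 = $51,574.00
Associate: 71.6 × $235 = $16,826.00
Paralegal: 34.4 × $140 = $4,816.00
Legal assistant: 124.4 × $135 = $16,794.00
Subtotal: $23,562.00 + $51,574.00 + $16,826.00 + $4,816.00 + $16,794.00 = $113,572.00
Travel: 39.8 × ($135 ÷ 2) = 39.8 × $67.50 = $2,686.50
Total: $113,572.00 + $2,686.50 = $116,258.50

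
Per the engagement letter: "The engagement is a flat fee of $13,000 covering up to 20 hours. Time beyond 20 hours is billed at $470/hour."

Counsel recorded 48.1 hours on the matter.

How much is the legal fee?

Flat fee: $13,000.00
Excess hours: 48.1 − 20 = 28.1
Overrun: 28.1 × $470 = $13,207.00
Total: $13,000.00 + $13,207.00 = $26,207.00

$26,207.00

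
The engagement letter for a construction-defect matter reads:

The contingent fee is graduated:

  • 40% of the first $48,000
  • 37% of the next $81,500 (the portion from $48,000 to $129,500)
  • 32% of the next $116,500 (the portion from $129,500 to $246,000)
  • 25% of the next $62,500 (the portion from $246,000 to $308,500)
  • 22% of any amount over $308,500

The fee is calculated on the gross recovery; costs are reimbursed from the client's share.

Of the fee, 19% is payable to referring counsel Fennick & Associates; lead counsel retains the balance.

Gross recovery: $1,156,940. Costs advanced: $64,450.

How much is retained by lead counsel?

Fee base is the gross recovery, $1,156,940; costs are reimbursed separately.
First $48,000 at 40% = $19,200.00
Next $81,500 at 37% = $30,155.00
Next $116,500 at 32% = $37,280.00
Next $62,500 at 25% = $15,625.00
Remaining $848,440 at 22% = $186,656.80
Fee: $19,200.00 + $30,155.00 + $37,280.00 + $15,625.00 + $186,656.80 = $288,916.80
Referral share: 19% of $288,916.80 = $54,894.19; lead counsel retains $288,916.80 − $54,894.19 = $234,022.61.

$234,022.61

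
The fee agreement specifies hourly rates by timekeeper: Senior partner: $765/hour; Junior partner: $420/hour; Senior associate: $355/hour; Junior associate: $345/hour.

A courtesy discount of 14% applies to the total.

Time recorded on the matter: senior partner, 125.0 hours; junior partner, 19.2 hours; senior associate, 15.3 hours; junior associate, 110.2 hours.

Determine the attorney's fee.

$126,539.97

Senior partner: 125.0 × $765 = $95,625.00
Junior partner: 19.2 × $420 = $8,064.00
Senior associate: 15.3 × $355 = $5,431.50
Junior associate: 110.2 × $345 = $38,019.00
Subtotal: $147,139.50
Less 14% discount: −$20,599.53
Total: $147,139.50 − $20,599.53 = $126,539.97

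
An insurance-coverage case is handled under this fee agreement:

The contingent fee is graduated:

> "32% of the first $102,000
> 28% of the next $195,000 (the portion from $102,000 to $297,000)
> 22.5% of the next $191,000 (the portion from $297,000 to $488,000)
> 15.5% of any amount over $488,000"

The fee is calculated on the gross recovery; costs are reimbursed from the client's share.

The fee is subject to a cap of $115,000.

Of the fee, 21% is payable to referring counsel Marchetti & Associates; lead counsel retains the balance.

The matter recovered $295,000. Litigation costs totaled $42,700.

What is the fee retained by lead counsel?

Fee base is the gross recovery, $295,000; costs are reimbursed separately.
First $102,000 at 32% = $32,640.00
Remaining $193,000 at 28% = $54,040.00
Fee: $32,640.00 + $54,040.00 = $86,680.00
$86,680.00 is under the $115,000 cap.
Referral share: 21% of $86,680.00 = $18,202.80; lead counsel retains $86,680.00 − $18,202.80 = $68,477.20.

$68,477.20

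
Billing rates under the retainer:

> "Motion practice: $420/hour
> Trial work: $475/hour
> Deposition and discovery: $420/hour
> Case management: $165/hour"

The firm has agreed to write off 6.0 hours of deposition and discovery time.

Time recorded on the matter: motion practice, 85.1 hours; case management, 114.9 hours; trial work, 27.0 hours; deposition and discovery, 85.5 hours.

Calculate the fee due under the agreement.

$100,915.50

Motion practice: 85.1 × $420 = $35,742.00
Trial work: 27.0 × $475 = $12,825.00
Deposition and discovery: 85.5 × $420 = $35,910.00
Case management: 114.9 × $165 = $18,958.50
Subtotal: $103,435.50
Write-off: 6.0 × $420 = $2,520.00
Total: $103,435.50 − $2,520.00 = $100,915.50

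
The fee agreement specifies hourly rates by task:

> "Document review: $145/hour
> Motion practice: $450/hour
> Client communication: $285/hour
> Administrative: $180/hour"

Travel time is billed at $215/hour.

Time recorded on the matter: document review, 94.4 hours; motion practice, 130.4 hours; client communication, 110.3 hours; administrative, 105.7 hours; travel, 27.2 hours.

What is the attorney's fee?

Document review: 94.4 × $145 = $13,688.00
Motion practice: 130.4 × $450 = $58,680.00
Client communication: 110.3 × $285 = $31,435.50
Administrative: 105.7 × $180 = $19,026.00
Subtotal: $13,688.00 + $58,680.00 + $31,435.50 + $19,026.00 = $122,829.50
Travel: 27.2 × $215 = $5,848.00
Total: $122,829.50 + $5,848.00 = $128,677.50

$128,677.50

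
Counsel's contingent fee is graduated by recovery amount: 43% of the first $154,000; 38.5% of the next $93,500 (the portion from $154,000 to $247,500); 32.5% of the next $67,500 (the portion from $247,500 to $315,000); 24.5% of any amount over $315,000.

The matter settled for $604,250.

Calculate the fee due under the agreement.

First $154,000 at 43% = $66,220.00
Next $93,500 at 38.5% = $35,997.50
Next $67,500 at 32.5% = $21,937.50
Remaining $289,250 at 24.5% = $70,866.25
Fee: $66,220.00 + $35,997.50 + $21,937.50 + $70,866.25 = $195,021.25

$195,021.25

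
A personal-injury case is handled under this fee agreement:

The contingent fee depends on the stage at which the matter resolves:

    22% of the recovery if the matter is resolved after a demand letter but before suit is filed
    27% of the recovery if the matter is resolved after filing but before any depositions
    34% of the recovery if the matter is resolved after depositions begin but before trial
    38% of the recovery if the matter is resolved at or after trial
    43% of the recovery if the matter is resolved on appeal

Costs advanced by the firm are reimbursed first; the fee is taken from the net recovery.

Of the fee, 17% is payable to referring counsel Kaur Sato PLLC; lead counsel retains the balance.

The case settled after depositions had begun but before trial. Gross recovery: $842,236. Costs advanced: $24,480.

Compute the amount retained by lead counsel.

Fee base (net of costs): $842,236 − $24,480 = $817,756
The matter settled after depositions had begun but before trial, so the 34% rate applies.
$817,756 × 34% = $278,037.04
Referral share: 17% of $278,037.04 = $47,266.30; lead counsel retains $278,037.04 − $47,266.30 = $230,770.74.

$230,770.74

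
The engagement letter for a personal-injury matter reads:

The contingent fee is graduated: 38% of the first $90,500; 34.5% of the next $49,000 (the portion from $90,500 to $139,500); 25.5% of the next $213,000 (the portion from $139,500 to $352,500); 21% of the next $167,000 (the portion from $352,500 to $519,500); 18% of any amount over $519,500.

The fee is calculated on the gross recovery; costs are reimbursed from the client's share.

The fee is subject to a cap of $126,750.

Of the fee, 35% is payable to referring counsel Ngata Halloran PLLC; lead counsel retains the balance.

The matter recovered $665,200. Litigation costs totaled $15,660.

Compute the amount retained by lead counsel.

Fee base is the gross recovery, $665,200; costs are reimbursed separately.
First $90,500 at 38% = $34,390.00
Next $49,000 at 34.5% = $16,905.00
Next $213,000 at 25.5% = $54,315.00
Next $167,000 at 21% = $35,070.00
Remaining $145,700 at 18% = $26,226.00
Fee: $34,390.00 + $16,905.00 + $54,315.00 + $35,070.00 + $26,226.00 = $166,906.00
$166,906.00 exceeds the $126,750 cap, so the fee is capped at $126,750.00.
Referral share: 35% of $126,750.00 = $44,362.50; lead counsel retains $126,750.00 − $44,362.50 = $82,387.50.

$82,387.50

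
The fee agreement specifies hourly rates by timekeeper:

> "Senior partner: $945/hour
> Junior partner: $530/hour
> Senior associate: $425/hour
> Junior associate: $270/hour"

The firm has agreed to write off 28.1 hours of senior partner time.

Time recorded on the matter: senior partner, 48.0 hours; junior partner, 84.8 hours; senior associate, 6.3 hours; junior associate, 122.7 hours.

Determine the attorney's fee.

Senior partner: 48.0 × $945 = $45,360.00
Junior partner: 84.8 × $530 = $44,944.00
Senior associate: 6.3 × $425 = $2,677.50
Junior associate: 122.7 × $270 = $33,129.00
Subtotal: $126,110.50
Write-off: 28.1 × $945 = $26,554.50
Total: $126,110.50 − $26,554.50 = $99,556.00

$99,556.00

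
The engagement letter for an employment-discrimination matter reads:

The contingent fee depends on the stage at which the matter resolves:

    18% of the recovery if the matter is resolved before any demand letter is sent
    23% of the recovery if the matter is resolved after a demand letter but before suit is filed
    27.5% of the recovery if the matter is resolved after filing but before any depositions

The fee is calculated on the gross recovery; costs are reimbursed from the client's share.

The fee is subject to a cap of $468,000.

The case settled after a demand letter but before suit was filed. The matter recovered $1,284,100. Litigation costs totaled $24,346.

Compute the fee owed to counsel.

Fee base is the gross recovery, $1,284,100; costs are reimbursed separately.
The matter settled after a demand letter but before suit was filed, so the 23% rate applies.
$1,284,100 × 23% = $295,343.00
$295,343.00 is under the $468,000 cap.

$295,343.00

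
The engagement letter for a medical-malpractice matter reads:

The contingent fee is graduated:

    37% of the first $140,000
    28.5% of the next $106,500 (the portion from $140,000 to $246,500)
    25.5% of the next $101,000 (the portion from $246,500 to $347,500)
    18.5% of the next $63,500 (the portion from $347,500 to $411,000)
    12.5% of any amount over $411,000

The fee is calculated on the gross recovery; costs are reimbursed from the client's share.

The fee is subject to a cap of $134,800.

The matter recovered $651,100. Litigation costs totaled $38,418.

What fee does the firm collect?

Fee base is the gross recovery, $651,100; costs are reimbursed separately.
First $140,000 at 37% = $51,800.00
Next $106,500 at 28.5% = $30,352.50
Next $101,000 at 25.5% = $25,755.00
Next $63,500 at 18.5% = $11,747.50
Remaining $240,100 at 12.5% = $30,012.50
Fee: $51,800.00 + $30,352.50 + $25,755.00 + $11,747.50 + $30,012.50 = $149,667.50
$149,667.50 exceeds the $134,800 cap, so the fee is capped at $134,800.00.

$134,800.00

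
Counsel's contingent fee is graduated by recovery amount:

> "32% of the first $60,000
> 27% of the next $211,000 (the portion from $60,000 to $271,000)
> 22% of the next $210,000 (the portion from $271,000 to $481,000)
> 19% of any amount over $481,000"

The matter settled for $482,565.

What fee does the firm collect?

$122,667.35

First $60,000 at 32% = $19,200.00
Next $211,000 at 27% = $56,970.00
Next $210,000 at 22% = $46,200.00
Remaining $1,565 at 19% = $297.35
Fee: $19,200.00 + $56,970.00 + $46,200.00 + $297.35 = $122,667.35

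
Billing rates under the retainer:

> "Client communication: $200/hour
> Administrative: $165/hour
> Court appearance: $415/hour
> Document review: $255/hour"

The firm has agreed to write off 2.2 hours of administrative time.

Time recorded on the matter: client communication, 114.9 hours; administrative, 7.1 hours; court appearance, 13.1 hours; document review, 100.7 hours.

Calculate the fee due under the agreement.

$54,903.50

Client communication: 114.9 × $200 = $22,980.00
Administrative: 7.1 × $165 = $1,171.50
Court appearance: 13.1 × $415 = $5,436.50
Document review: 100.7 × $255 = $25,678.50
Subtotal: $55,266.50
Write-off: 2.2 × $165 = $363.00
Total: $55,266.50 − $363.00 = $54,903.50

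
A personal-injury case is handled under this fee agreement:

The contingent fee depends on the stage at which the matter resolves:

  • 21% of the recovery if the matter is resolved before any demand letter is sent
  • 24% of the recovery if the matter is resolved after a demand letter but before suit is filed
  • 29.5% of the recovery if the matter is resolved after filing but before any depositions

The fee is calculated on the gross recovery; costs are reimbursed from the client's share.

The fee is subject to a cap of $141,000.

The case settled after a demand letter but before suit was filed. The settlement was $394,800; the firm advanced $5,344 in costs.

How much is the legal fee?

$94,752.00

Fee base is the gross recovery, $394,800; costs are reimbursed separately.
The matter settled after a demand letter but before suit was filed, so the 24% rate applies.
$394,800 × 24% = $94,752.00
$94,752.00 is under the $141,000 cap.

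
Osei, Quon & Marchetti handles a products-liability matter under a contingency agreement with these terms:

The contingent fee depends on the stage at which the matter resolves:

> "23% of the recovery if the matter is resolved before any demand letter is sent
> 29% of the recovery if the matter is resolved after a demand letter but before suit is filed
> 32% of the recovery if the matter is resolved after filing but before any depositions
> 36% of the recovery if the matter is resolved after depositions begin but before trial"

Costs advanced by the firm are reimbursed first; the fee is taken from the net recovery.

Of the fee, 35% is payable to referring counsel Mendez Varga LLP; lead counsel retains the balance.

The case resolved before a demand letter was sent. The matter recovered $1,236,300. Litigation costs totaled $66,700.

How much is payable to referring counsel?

Fee base (net of costs): $1,236,300 − $66,700 = $1,169,600
The matter resolved before a demand letter was sent, so the 23% rate applies.
$1,169,600 × 23% = $269,008.00
Referral share: 35% of $269,008.00 = $94,152.80; lead counsel retains $269,008.00 − $94,152.80 = $174,855.20.

$94,152.80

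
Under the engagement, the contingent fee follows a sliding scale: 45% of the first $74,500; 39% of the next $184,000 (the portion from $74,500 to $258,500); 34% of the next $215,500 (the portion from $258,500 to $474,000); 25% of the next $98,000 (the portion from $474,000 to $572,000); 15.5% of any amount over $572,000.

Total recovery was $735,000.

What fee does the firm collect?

First $74,500 at 45% = $33,525.00
Next $184,000 at 39% = $71,760.00
Next $215,500 at 34% = $73,270.00
Next $98,000 at 25% = $24,500.00
Remaining $163,000 at 15.5% = $25,265.00
Fee: $33,525.00 + $71,760.00 + $73,270.00 + $24,500.00 + $25,265.00 = $228,320.00

$228,320.00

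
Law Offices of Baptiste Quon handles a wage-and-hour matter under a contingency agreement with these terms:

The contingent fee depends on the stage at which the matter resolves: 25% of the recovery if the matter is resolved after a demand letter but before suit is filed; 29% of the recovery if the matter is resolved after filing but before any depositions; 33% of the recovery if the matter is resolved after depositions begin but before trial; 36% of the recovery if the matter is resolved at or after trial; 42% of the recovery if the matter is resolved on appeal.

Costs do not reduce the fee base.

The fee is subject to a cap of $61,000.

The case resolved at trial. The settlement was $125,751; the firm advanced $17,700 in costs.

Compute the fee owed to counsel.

$45,270.36

Fee base is the gross recovery, $125,751; costs are reimbursed separately.
The matter resolved at trial, so the 36% rate applies.
$125,751 × 36% = $45,270.36
$45,270.36 is under the $61,000 cap.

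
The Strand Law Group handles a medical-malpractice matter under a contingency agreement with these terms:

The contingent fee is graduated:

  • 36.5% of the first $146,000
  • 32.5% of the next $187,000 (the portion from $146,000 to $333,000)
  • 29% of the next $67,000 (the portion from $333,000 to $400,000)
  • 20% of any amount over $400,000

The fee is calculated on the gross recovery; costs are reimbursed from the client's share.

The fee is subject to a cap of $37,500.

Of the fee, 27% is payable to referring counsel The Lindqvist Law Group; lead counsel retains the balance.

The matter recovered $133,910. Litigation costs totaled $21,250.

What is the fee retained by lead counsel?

Fee base is the gross recovery, $133,910; costs are reimbursed separately.
First $133,910 at 36.5% = $48,877.15
$48,877.15 exceeds the $37,500 cap, so the fee is capped at $37,500.00.
Referral share: 27% of $37,500.00 = $10,125.00; lead counsel retains $37,500.00 − $10,125.00 = $27,375.00.

$27,375.00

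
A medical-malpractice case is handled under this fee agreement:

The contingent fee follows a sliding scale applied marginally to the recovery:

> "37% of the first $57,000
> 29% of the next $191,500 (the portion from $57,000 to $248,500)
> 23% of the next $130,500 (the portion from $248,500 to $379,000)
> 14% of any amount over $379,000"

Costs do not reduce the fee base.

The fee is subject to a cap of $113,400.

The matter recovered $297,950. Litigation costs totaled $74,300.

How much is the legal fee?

Fee base is the gross recovery, $297,950; costs are reimbursed separately.
First $57,000 at 37% = $21,090.00
Next $191,500 at 29% = $55,535.00
Remaining $49,450 at 23% = $11,373.50
Fee: $21,090.00 + $55,535.00 + $11,373.50 = $87,998.50
$87,998.50 is under the $113,400 cap.

$87,998.50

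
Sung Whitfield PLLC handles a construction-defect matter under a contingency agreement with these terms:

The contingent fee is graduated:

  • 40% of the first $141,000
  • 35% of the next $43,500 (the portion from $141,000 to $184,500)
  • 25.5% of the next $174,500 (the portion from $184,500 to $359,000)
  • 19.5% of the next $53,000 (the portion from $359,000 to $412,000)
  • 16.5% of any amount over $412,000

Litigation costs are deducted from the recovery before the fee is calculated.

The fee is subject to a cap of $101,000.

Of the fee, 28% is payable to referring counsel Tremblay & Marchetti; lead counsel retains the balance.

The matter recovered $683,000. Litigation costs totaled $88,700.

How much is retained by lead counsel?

Fee base (net of costs): $683,000 − $88,700 = $594,300
First $141,000 at 40% = $56,400.00
Next $43,500 at 35% = $15,225.00
Next $174,500 at 25.5% = $44,497.50
Next $53,000 at 19.5% = $10,335.00
Remaining $182,300 at 16.5% = $30,079.50
Fee: $56,400.00 + $15,225.00 + $44,497.50 + $10,335.00 + $30,079.50 = $156,537.00
$156,537.00 exceeds the $101,000 cap, so the fee is capped at $101,000.00.
Referral share: 28% of $101,000.00 = $28,280.00; lead counsel retains $101,000.00 − $28,280.00 = $72,720.00.

$72,720.00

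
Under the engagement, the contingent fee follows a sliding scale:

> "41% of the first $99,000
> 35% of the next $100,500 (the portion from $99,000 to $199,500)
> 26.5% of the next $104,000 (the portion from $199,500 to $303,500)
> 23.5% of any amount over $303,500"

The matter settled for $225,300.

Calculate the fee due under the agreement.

First $99,000 at 41% = $40,590.00
Next $100,500 at 35% = $35,175.00
Remaining $25,800 at 26.5% = $6,837.00
Fee: $40,590.00 + $35,175.00 + $6,837.00 = $82,602.00

$82,602.00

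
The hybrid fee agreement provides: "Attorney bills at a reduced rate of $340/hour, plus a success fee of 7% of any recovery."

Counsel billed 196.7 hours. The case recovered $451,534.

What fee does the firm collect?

$98,485.38

Hourly: 196.7 × $340 = $66,878.00
Success fee: 7% of $451,534 = $31,607.38
Total: $66,878.00 + $31,607.38 = $98,485.38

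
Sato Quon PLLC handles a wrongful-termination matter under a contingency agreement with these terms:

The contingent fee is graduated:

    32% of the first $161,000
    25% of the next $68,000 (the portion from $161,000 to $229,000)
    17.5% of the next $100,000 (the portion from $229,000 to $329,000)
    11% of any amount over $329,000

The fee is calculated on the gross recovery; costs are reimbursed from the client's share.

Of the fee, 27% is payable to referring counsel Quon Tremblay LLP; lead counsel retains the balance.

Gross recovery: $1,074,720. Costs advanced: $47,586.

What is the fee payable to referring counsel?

Fee base is the gross recovery, $1,074,720; costs are reimbursed separately.
First $161,000 at 32% = $51,520.00
Next $68,000 at 25% = $17,000.00
Next $100,000 at 17.5% = $17,500.00
Remaining $745,720 at 11% = $82,029.20
Fee: $51,520.00 + $17,000.00 + $17,500.00 + $82,029.20 = $168,049.20
Referral share: 27% of $168,049.20 = $45,373.28; lead counsel retains $168,049.20 − $45,373.28 = $122,675.92.

$45,373.28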